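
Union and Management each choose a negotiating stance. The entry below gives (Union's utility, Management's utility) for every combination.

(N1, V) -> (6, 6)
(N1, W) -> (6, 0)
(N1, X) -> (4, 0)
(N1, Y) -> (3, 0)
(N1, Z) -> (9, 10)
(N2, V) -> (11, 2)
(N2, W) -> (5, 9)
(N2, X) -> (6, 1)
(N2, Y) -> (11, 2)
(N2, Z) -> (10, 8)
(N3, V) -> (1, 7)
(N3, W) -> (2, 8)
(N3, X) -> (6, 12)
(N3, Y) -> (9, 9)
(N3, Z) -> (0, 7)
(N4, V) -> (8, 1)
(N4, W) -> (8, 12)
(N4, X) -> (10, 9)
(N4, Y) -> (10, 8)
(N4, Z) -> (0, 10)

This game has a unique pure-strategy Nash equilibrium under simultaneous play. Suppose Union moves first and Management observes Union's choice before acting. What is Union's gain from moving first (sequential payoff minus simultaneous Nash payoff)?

1

Management best-responds to each possible Union move:
- N1 → Management plays Z (best of 6, 0, 0, 0, 10); Union gets 9.
- N2 → Management plays W (best of 2, 9, 1, 2, 8); Union gets 5.
- N3 → Management plays X (best of 7, 8, 12, 9, 7); Union gets 6.
- N4 → Management plays W (best of 1, 12, 9, 8, 10); Union gets 8.
Union's induced payoffs are 9, 5, 6, 8, so Union commits to N1. Subgame-perfect outcome: (N1, Z) with payoffs (9, 10).
For the simultaneous game, intersect best replies.
Union's best replies: V→N2; W→N4; X→N4; Y→N2; Z→N2.
Management's best replies: N1→Z; N2→W; N3→X; N4→W.
The unique mutual best reply is (N4, W), giving (8, 12).
Union's commitment gain: 9 − 8 = 1.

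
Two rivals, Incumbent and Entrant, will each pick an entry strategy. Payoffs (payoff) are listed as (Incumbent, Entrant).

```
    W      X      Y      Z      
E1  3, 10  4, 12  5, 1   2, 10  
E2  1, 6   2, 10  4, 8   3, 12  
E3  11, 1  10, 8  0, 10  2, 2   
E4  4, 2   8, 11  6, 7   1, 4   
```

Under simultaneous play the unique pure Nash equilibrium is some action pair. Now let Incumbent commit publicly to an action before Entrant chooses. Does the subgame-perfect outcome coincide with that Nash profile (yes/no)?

Work backward from Entrant's decision.
- E1: Entrant compares 10, 12, 1, 10 and picks X; Incumbent would get 4.
- E2: Entrant compares 6, 10, 8, 12 and picks Z; Incumbent would get 3.
- E3: Entrant compares 1, 8, 10, 2 and picks Y; Incumbent would get 0.
- E4: Entrant compares 2, 11, 7, 4 and picks X; Incumbent would get 8.
Maximizing over 4, 3, 0, 8, Incumbent chooses E4. Subgame-perfect outcome: (E4, X) with payoffs (8, 11).
Under simultaneous play:
Incumbent's best replies: W→E3; X→E3; Y→E4; Z→E2.
Entrant's best replies: E1→X; E2→Z; E3→Y; E4→X.
Only (E2, Z) has each player best-responding; Nash payoffs (3, 12).
Sequential outcome (E4, X) differs from the Nash profile (E2, Z).

no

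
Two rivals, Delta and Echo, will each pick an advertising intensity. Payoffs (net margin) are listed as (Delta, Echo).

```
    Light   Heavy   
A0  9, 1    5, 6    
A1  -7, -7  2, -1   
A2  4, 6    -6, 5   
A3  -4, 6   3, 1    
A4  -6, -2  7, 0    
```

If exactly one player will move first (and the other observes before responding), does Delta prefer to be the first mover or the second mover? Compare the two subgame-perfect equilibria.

second

If Delta leads: Echo's best replies are A0→Heavy, A1→Heavy, A2→Light, A3→Light, A4→Heavy; Delta's induced payoffs 5, 2, 4, -4, 7; outcome (A4, Heavy), payoffs (7, 0).
If Echo leads: Delta's best replies are Light→A0, Heavy→A4; Echo's induced payoffs 1, 0; outcome (A0, Light), payoffs (9, 1).
Delta gets 7 moving first and 9 moving second, so Delta prefers to move second.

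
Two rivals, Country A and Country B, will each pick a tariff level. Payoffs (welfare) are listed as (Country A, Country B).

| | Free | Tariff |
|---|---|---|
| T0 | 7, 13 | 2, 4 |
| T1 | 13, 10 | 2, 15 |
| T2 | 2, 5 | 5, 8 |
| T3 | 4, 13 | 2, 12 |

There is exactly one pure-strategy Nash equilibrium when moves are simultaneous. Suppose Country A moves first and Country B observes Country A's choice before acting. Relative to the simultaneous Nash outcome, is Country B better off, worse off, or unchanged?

better off

Backward induction with Country A moving first.
- T0 → Country B plays Free (best of 13, 4); Country A gets 7.
- T1 → Country B plays Tariff (best of 10, 15); Country A gets 2.
- T2 → Country B plays Tariff (best of 5, 8); Country A gets 5.
- T3 → Country B plays Free (best of 13, 12); Country A gets 4.
Among 7, 2, 5, 4, the best is 7 at T0. Subgame-perfect outcome: (T0, Free) with payoffs (7, 13).
For the simultaneous game, intersect best replies.
Country A's best replies: Free→T1; Tariff→T2.
Country B's best replies: T0→Free; T1→Tariff; T2→Tariff; T3→Free.
Only (T2, Tariff) has each player best-responding; Nash payoffs (5, 8).
Country B earns 13 sequentially versus 8 at the Nash outcome: better off.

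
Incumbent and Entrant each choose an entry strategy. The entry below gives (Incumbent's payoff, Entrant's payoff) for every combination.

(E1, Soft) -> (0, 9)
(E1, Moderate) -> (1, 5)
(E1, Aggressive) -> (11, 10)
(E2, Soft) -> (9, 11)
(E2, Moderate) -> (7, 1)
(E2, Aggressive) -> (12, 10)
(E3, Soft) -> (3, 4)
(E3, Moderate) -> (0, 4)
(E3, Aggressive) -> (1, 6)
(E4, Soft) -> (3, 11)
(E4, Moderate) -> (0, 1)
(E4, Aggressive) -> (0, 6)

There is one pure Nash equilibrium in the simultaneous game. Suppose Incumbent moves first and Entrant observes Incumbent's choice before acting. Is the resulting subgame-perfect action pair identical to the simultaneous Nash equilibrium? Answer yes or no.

Entrant best-responds to each possible Incumbent move:
- E1 → Entrant plays Aggressive (best of 9, 5, 10); Incumbent gets 11.
- E2 → Entrant plays Soft (best of 11, 1, 10); Incumbent gets 9.
- E3 → Entrant plays Aggressive (best of 4, 4, 6); Incumbent gets 1.
- E4 → Entrant plays Soft (best of 11, 1, 6); Incumbent gets 3.
Among 11, 9, 1, 3, the best is 11 at E1. Subgame-perfect outcome: (E1, Aggressive) with payoffs (11, 10).
For the simultaneous game, intersect best replies.
Incumbent's best replies: Soft→E2; Moderate→E2; Aggressive→E2.
Entrant's best replies: E1→Aggressive; E2→Soft; E3→Aggressive; E4→Soft.
The unique mutual best reply is (E2, Soft), giving (9, 11).
Sequential outcome (E1, Aggressive) differs from the Nash profile (E2, Soft).

no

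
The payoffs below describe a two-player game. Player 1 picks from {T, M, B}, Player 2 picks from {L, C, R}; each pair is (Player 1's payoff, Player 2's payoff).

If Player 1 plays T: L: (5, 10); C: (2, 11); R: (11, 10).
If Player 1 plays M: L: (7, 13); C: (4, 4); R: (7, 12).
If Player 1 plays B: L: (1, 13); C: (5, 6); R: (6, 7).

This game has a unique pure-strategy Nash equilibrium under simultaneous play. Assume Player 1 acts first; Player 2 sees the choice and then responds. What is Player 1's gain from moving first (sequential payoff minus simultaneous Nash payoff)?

Backward induction with Player 1 moving first.
- T → Player 2 plays C (best of 10, 11, 10); Player 1 gets 2.
- M → Player 2 plays L (best of 13, 4, 12); Player 1 gets 7.
- B → Player 2 plays L (best of 13, 6, 7); Player 1 gets 1.
Player 1's induced payoffs are 2, 7, 1, so Player 1 commits to M. Subgame-perfect outcome: (M, L) with payoffs (7, 13).
Now find the simultaneous Nash equilibrium.
Player 1's best replies: L→M; C→B; R→T.
Player 2's best replies: T→C; M→L; B→L.
Only (M, L) has each player best-responding; Nash payoffs (7, 13).
Player 1's commitment gain: 7 − 7 = 0.

0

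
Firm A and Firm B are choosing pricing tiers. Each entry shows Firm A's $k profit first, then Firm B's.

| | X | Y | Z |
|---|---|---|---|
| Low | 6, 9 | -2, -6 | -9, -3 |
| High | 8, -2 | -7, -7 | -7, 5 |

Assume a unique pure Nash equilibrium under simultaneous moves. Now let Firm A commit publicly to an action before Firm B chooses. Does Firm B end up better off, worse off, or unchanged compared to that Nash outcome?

better off

Work backward from Firm B's decision.
- Low: Firm B compares 9, -6, -3 and picks X; Firm A would get 6.
- High: Firm B compares -2, -7, 5 and picks Z; Firm A would get -7.
Among 6, -7, the best is 6 at Low. Subgame-perfect outcome: (Low, X) with payoffs (6, 9).
Under simultaneous play:
Firm A's best replies: X→High; Y→Low; Z→High.
Firm B's best replies: Low→X; High→Z.
Only (High, Z) has each player best-responding; Nash payoffs (-7, 5).
Firm B earns 9 sequentially versus 5 at the Nash outcome: better off.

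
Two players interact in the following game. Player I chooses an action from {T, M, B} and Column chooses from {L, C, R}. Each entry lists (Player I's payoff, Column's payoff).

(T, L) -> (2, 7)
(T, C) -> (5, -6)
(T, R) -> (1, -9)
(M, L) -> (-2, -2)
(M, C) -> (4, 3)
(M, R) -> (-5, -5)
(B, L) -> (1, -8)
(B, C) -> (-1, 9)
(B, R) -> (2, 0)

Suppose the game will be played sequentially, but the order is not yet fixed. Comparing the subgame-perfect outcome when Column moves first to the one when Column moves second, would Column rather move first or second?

first

If Player I leads: Column's best replies are T→L, M→C, B→C; Player I's induced payoffs 2, 4, -1; outcome (M, C), payoffs (4, 3).
If Column leads: Player I's best replies are L→T, C→T, R→B; Column's induced payoffs 7, -6, 0; outcome (T, L), payoffs (2, 7).
Column gets 7 moving first and 3 moving second, so Column prefers to move first.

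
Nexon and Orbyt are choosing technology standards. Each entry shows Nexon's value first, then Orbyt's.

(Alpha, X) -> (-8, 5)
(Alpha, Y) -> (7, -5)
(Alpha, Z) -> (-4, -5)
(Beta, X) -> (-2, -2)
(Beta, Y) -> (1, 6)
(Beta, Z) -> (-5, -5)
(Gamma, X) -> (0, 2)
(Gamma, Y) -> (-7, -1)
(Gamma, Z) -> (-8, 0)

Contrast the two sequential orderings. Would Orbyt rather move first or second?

If Nexon leads: Orbyt's best replies are Alpha→X, Beta→Y, Gamma→X; Nexon's induced payoffs -8, 1, 0; outcome (Beta, Y), payoffs (1, 6).
If Orbyt leads: Nexon's best replies are X→Gamma, Y→Alpha, Z→Alpha; Orbyt's induced payoffs 2, -5, -5; outcome (Gamma, X), payoffs (0, 2).
Orbyt gets 2 moving first and 6 moving second, so Orbyt prefers to move second.

second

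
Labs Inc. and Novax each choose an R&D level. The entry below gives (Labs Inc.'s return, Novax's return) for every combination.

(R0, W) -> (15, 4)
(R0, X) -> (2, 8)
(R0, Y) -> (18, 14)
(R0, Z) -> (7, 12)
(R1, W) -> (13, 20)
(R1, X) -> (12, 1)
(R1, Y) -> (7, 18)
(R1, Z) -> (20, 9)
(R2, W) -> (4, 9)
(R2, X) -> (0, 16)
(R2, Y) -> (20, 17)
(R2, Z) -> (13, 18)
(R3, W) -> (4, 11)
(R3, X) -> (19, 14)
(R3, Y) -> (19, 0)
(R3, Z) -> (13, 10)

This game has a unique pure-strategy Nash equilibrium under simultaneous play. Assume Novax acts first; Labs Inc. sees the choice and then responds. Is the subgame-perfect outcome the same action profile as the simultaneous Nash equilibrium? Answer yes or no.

no

Labs Inc. best-responds to each possible Novax move:
- W: Labs Inc. compares 15, 13, 4, 4 and picks R0; Novax would get 4.
- X: Labs Inc. compares 2, 12, 0, 19 and picks R3; Novax would get 14.
- Y: Labs Inc. compares 18, 7, 20, 19 and picks R2; Novax would get 17.
- Z: Labs Inc. compares 7, 20, 13, 13 and picks R1; Novax would get 9.
Among 4, 14, 17, 9, the best is 17 at Y. Subgame-perfect outcome: (R2, Y) with payoffs (20, 17).
Under simultaneous play:
Labs Inc.'s best replies: W→R0; X→R3; Y→R2; Z→R1.
Novax's best replies: R0→Y; R1→W; R2→Z; R3→X.
Only (R3, X) has each player best-responding; Nash payoffs (19, 14).
Sequential outcome (R2, Y) differs from the Nash profile (R3, X).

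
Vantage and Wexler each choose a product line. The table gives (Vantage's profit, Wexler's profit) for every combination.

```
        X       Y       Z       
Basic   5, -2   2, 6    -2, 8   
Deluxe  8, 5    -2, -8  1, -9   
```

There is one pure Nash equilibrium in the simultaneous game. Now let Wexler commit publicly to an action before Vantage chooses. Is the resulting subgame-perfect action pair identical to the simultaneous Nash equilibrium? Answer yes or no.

no

Solve by backward induction (Wexler leads).
- X → Vantage plays Deluxe (best of 5, 8); Wexler gets 5.
- Y → Vantage plays Basic (best of 2, -2); Wexler gets 6.
- Z → Vantage plays Deluxe (best of -2, 1); Wexler gets -9.
Wexler's induced payoffs are 5, 6, -9, so Wexler commits to Y. Subgame-perfect outcome: (Basic, Y) with payoffs (2, 6).
Under simultaneous play:
Vantage's best replies: X→Deluxe; Y→Basic; Z→Deluxe.
Wexler's best replies: Basic→Z; Deluxe→X.
Only (Deluxe, X) has each player best-responding; Nash payoffs (8, 5).
Sequential outcome (Basic, Y) differs from the Nash profile (Deluxe, X).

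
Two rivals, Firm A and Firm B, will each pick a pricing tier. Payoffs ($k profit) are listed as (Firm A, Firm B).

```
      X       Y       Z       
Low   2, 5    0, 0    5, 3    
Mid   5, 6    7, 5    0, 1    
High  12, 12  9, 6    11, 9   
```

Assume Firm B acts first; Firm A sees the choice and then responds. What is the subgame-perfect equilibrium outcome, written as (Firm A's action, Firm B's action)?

(High, X)

Backward induction with Firm B moving first.
- X: BR = High, leader payoff 12.
- Y: BR = High, leader payoff 6.
- Z: BR = High, leader payoff 9.
Firm B's induced payoffs are 12, 6, 9, so Firm B commits to X. Subgame-perfect outcome: (High, X) with payoffs (12, 12).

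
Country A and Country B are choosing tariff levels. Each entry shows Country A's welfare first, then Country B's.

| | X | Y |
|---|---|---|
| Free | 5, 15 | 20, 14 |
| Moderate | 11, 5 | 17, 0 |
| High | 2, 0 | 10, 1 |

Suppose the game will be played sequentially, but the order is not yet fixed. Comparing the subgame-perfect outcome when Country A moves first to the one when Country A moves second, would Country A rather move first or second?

If Country A leads: Country B's best replies are Free→X, Moderate→X, High→Y; Country A's induced payoffs 5, 11, 10; outcome (Moderate, X), payoffs (11, 5).
If Country B leads: Country A's best replies are X→Moderate, Y→Free; Country B's induced payoffs 5, 14; outcome (Free, Y), payoffs (20, 14).
Country A gets 11 moving first and 20 moving second, so Country A prefers to move second.

second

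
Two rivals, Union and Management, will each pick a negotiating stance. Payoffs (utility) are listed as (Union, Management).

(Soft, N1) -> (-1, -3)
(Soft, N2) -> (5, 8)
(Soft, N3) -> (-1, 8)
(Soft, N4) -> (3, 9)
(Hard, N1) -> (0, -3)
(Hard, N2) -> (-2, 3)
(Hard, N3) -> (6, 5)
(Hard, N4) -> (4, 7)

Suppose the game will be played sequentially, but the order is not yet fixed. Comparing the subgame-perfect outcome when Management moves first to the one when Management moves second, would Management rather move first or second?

If Union leads: Management's best replies are Soft→N4, Hard→N4; Union's induced payoffs 3, 4; outcome (Hard, N4), payoffs (4, 7).
If Management leads: Union's best replies are N1→Hard, N2→Soft, N3→Hard, N4→Hard; Management's induced payoffs -3, 8, 5, 7; outcome (Soft, N2), payoffs (5, 8).
Management gets 8 moving first and 7 moving second, so Management prefers to move first.

first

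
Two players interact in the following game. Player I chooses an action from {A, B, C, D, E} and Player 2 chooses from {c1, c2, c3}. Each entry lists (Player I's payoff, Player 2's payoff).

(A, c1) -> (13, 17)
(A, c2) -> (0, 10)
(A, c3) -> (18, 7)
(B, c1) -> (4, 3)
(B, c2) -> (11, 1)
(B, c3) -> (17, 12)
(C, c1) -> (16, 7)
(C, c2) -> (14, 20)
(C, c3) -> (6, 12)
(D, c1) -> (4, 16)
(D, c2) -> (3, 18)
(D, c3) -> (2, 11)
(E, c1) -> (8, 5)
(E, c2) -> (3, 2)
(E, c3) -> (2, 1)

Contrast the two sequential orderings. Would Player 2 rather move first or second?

If Player I leads: Player 2's best replies are A→c1, B→c3, C→c2, D→c2, E→c1; Player I's induced payoffs 13, 17, 14, 3, 8; outcome (B, c3), payoffs (17, 12).
If Player 2 leads: Player I's best replies are c1→C, c2→C, c3→A; Player 2's induced payoffs 7, 20, 7; outcome (C, c2), payoffs (14, 20).
Player 2 gets 20 moving first and 12 moving second, so Player 2 prefers to move first.

first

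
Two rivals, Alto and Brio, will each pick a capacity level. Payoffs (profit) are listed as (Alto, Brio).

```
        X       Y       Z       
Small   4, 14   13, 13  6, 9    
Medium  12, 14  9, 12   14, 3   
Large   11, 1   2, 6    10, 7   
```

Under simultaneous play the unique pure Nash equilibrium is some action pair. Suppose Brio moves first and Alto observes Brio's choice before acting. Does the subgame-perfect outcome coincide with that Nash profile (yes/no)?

yes

Solve by backward induction (Brio leads).
- X: BR = Medium, leader payoff 14.
- Y: BR = Small, leader payoff 13.
- Z: BR = Medium, leader payoff 3.
Among 14, 13, 3, the best is 14 at X. Subgame-perfect outcome: (Medium, X) with payoffs (12, 14).
For the simultaneous game, intersect best replies.
Alto's best replies: X→Medium; Y→Small; Z→Medium.
Brio's best replies: Small→X; Medium→X; Large→Z.
Only (Medium, X) has each player best-responding; Nash payoffs (12, 14).
Sequential outcome (Medium, X) coincides with the Nash profile (Medium, X).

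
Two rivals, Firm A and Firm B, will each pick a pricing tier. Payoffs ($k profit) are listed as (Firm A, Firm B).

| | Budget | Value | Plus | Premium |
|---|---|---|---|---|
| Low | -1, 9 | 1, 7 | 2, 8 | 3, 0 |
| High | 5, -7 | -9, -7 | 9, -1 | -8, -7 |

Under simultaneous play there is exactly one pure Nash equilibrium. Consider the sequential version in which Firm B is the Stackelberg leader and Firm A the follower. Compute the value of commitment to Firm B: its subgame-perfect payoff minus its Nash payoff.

Solve by backward induction (Firm B leads).
- Budget → Firm A plays High (best of -1, 5); Firm B gets -7.
- Value → Firm A plays Low (best of 1, -9); Firm B gets 7.
- Plus → Firm A plays High (best of 2, 9); Firm B gets -1.
- Premium → Firm A plays Low (best of 3, -8); Firm B gets 0.
Maximizing over -7, 7, -1, 0, Firm B chooses Value. Subgame-perfect outcome: (Low, Value) with payoffs (1, 7).
For the simultaneous game, intersect best replies.
Firm A's best replies: Budget→High; Value→Low; Plus→High; Premium→Low.
Firm B's best replies: Low→Budget; High→Plus.
Only (High, Plus) has each player best-responding; Nash payoffs (9, -1).
Firm B's commitment gain: 7 − -1 = 8.

8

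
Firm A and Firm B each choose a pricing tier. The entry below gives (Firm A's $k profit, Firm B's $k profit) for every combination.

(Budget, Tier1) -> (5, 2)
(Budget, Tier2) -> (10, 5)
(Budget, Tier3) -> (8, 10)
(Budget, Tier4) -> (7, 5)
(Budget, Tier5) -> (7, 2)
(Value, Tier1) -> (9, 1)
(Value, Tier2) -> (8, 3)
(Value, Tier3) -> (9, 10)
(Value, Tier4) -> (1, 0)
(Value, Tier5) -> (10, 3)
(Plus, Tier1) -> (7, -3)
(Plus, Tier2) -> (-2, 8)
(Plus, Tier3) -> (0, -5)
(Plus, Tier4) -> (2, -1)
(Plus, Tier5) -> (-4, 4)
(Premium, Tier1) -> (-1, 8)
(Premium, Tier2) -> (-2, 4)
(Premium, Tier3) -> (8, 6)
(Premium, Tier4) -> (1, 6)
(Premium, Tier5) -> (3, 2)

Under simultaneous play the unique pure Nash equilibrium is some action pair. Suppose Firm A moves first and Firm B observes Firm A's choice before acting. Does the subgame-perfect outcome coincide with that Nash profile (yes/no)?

Backward induction with Firm A moving first.
- Budget: Firm B compares 2, 5, 10, 5, 2 and picks Tier3; Firm A would get 8.
- Value: Firm B compares 1, 3, 10, 0, 3 and picks Tier3; Firm A would get 9.
- Plus: Firm B compares -3, 8, -5, -1, 4 and picks Tier2; Firm A would get -2.
- Premium: Firm B compares 8, 4, 6, 6, 2 and picks Tier1; Firm A would get -1.
Maximizing over 8, 9, -2, -1, Firm A chooses Value. Subgame-perfect outcome: (Value, Tier3) with payoffs (9, 10).
Under simultaneous play:
Firm A's best replies: Tier1→Value; Tier2→Budget; Tier3→Value; Tier4→Budget; Tier5→Value.
Firm B's best replies: Budget→Tier3; Value→Tier3; Plus→Tier2; Premium→Tier1.
The unique mutual best reply is (Value, Tier3), giving (9, 10).
Sequential outcome (Value, Tier3) coincides with the Nash profile (Value, Tier3).

yes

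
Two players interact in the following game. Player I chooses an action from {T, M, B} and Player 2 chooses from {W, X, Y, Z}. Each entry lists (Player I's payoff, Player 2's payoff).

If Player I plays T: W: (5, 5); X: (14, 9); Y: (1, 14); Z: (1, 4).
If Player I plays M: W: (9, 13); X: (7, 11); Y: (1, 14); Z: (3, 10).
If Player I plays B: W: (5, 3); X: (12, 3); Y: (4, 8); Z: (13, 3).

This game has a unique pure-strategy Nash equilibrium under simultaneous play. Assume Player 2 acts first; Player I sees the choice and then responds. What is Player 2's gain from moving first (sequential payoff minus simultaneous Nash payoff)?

5

Player I best-responds to each possible Player 2 move:
- W: BR = M, leader payoff 13.
- X: BR = T, leader payoff 9.
- Y: BR = B, leader payoff 8.
- Z: BR = B, leader payoff 3.
Maximizing over 13, 9, 8, 3, Player 2 chooses W. Subgame-perfect outcome: (M, W) with payoffs (9, 13).
Under simultaneous play:
Player I's best replies: W→M; X→T; Y→B; Z→B.
Player 2's best replies: T→Y; M→Y; B→Y.
Only (B, Y) has each player best-responding; Nash payoffs (4, 8).
Player 2's commitment gain: 13 − 8 = 5.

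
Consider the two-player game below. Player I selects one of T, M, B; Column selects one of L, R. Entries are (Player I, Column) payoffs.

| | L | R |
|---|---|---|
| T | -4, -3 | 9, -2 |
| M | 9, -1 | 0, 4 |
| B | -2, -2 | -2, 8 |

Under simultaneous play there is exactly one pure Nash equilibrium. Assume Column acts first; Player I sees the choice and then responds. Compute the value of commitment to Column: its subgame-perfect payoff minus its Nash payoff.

Work backward from Player I's decision.
- L: BR = M, leader payoff -1.
- R: BR = T, leader payoff -2.
Among -1, -2, the best is -1 at L. Subgame-perfect outcome: (M, L) with payoffs (9, -1).
Under simultaneous play:
Player I's best replies: L→M; R→T.
Column's best replies: T→R; M→R; B→R.
The unique mutual best reply is (T, R), giving (9, -2).
Column's commitment gain: -1 − -2 = 1.

1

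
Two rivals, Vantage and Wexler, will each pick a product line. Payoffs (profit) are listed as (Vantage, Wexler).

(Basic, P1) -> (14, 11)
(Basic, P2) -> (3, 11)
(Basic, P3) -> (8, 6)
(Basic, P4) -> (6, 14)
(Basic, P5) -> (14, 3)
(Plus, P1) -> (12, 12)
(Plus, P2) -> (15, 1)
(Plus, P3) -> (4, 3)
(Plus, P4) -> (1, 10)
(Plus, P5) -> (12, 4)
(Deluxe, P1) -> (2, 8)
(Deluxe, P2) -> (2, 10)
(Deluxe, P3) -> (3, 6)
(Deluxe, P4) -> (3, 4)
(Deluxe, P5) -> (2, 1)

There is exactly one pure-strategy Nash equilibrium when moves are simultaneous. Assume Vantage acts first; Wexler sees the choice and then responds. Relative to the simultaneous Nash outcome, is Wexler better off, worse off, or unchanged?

worse off

Backward induction with Vantage moving first.
- Basic: Wexler compares 11, 11, 6, 14, 3 and picks P4; Vantage would get 6.
- Plus: Wexler compares 12, 1, 3, 10, 4 and picks P1; Vantage would get 12.
- Deluxe: Wexler compares 8, 10, 6, 4, 1 and picks P2; Vantage would get 2.
Vantage's induced payoffs are 6, 12, 2, so Vantage commits to Plus. Subgame-perfect outcome: (Plus, P1) with payoffs (12, 12).
For the simultaneous game, intersect best replies.
Vantage's best replies: P1→Basic; P2→Plus; P3→Basic; P4→Basic; P5→Basic.
Wexler's best replies: Basic→P4; Plus→P1; Deluxe→P2.
Only (Basic, P4) has each player best-responding; Nash payoffs (6, 14).
Wexler earns 12 sequentially versus 14 at the Nash outcome: worse off.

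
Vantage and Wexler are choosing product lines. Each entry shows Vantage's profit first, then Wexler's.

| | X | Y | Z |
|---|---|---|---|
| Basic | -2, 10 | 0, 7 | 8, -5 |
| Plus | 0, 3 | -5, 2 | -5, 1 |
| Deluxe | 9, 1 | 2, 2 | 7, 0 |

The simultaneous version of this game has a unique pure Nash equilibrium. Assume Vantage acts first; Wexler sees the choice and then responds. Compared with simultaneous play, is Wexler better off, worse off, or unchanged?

Work backward from Wexler's decision.
- Basic: Wexler compares 10, 7, -5 and picks X; Vantage would get -2.
- Plus: Wexler compares 3, 2, 1 and picks X; Vantage would get 0.
- Deluxe: Wexler compares 1, 2, 0 and picks Y; Vantage would get 2.
Vantage's induced payoffs are -2, 0, 2, so Vantage commits to Deluxe. Subgame-perfect outcome: (Deluxe, Y) with payoffs (2, 2).
Under simultaneous play:
Vantage's best replies: X→Deluxe; Y→Deluxe; Z→Basic.
Wexler's best replies: Basic→X; Plus→X; Deluxe→Y.
Only (Deluxe, Y) has each player best-responding; Nash payoffs (2, 2).
Wexler earns 2 sequentially versus 2 at the Nash outcome: unchanged.

unchanged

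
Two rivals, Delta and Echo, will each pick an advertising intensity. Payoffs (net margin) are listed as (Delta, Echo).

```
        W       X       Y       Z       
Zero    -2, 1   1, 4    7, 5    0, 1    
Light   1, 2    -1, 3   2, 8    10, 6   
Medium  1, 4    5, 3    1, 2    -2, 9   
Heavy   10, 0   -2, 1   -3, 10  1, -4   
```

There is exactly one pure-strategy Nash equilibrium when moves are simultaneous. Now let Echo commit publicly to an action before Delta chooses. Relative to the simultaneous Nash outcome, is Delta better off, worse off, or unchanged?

better off

Work backward from Delta's decision.
- W: Delta compares -2, 1, 1, 10 and picks Heavy; Echo would get 0.
- X: Delta compares 1, -1, 5, -2 and picks Medium; Echo would get 3.
- Y: Delta compares 7, 2, 1, -3 and picks Zero; Echo would get 5.
- Z: Delta compares 0, 10, -2, 1 and picks Light; Echo would get 6.
Maximizing over 0, 3, 5, 6, Echo chooses Z. Subgame-perfect outcome: (Light, Z) with payoffs (10, 6).
Now find the simultaneous Nash equilibrium.
Delta's best replies: W→Heavy; X→Medium; Y→Zero; Z→Light.
Echo's best replies: Zero→Y; Light→Y; Medium→Z; Heavy→Y.
Only (Zero, Y) has each player best-responding; Nash payoffs (7, 5).
Delta earns 10 sequentially versus 7 at the Nash outcome: better off.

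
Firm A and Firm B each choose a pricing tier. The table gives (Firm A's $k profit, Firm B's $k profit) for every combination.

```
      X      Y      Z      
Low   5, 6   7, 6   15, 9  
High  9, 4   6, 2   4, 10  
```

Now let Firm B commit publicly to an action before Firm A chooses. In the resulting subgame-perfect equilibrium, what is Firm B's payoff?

9

Firm A best-responds to each possible Firm B move:
- X: Firm A compares 5, 9 and picks High; Firm B would get 4.
- Y: Firm A compares 7, 6 and picks Low; Firm B would get 6.
- Z: Firm A compares 15, 4 and picks Low; Firm B would get 9.
Among 4, 6, 9, the best is 9 at Z. Subgame-perfect outcome: (Low, Z) with payoffs (15, 9).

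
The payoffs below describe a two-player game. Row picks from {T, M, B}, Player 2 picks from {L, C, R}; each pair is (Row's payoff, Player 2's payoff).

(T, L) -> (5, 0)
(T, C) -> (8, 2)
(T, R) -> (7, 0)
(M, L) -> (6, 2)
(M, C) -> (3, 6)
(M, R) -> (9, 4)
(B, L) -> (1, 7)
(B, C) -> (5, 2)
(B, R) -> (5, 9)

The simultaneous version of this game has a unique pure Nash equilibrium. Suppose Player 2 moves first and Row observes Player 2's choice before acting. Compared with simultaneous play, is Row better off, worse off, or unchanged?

better off

Work backward from Row's decision.
- L → Row plays M (best of 5, 6, 1); Player 2 gets 2.
- C → Row plays T (best of 8, 3, 5); Player 2 gets 2.
- R → Row plays M (best of 7, 9, 5); Player 2 gets 4.
Player 2's induced payoffs are 2, 2, 4, so Player 2 commits to R. Subgame-perfect outcome: (M, R) with payoffs (9, 4).
Under simultaneous play:
Row's best replies: L→M; C→T; R→M.
Player 2's best replies: T→C; M→C; B→R.
Only (T, C) has each player best-responding; Nash payoffs (8, 2).
Row earns 9 sequentially versus 8 at the Nash outcome: better off.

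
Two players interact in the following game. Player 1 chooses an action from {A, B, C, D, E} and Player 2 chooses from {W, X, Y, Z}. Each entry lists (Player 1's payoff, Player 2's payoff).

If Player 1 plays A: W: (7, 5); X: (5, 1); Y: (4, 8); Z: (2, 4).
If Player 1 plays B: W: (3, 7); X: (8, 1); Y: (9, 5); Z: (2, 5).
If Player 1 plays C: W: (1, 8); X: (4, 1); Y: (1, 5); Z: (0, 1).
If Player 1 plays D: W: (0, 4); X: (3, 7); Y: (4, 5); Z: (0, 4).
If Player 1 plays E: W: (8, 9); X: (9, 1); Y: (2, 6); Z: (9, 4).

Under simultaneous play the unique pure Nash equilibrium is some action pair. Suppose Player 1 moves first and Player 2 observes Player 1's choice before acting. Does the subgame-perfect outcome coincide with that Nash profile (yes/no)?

Backward induction with Player 1 moving first.
- A: Player 2 compares 5, 1, 8, 4 and picks Y; Player 1 would get 4.
- B: Player 2 compares 7, 1, 5, 5 and picks W; Player 1 would get 3.
- C: Player 2 compares 8, 1, 5, 1 and picks W; Player 1 would get 1.
- D: Player 2 compares 4, 7, 5, 4 and picks X; Player 1 would get 3.
- E: Player 2 compares 9, 1, 6, 4 and picks W; Player 1 would get 8.
Among 4, 3, 1, 3, 8, the best is 8 at E. Subgame-perfect outcome: (E, W) with payoffs (8, 9).
Now find the simultaneous Nash equilibrium.
Player 1's best replies: W→E; X→E; Y→B; Z→E.
Player 2's best replies: A→Y; B→W; C→W; D→X; E→W.
The unique mutual best reply is (E, W), giving (8, 9).
Sequential outcome (E, W) coincides with the Nash profile (E, W).

yes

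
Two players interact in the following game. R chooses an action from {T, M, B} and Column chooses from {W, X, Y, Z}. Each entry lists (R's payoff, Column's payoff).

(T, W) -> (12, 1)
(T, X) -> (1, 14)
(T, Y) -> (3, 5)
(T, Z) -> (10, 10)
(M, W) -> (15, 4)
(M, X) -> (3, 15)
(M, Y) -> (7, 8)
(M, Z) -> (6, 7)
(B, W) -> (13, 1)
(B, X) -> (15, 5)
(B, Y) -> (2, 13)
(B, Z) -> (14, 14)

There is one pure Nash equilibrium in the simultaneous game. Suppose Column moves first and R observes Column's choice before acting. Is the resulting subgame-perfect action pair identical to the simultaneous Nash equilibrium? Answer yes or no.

yes

R best-responds to each possible Column move:
- W → R plays M (best of 12, 15, 13); Column gets 4.
- X → R plays B (best of 1, 3, 15); Column gets 5.
- Y → R plays M (best of 3, 7, 2); Column gets 8.
- Z → R plays B (best of 10, 6, 14); Column gets 14.
Among 4, 5, 8, 14, the best is 14 at Z. Subgame-perfect outcome: (B, Z) with payoffs (14, 14).
For the simultaneous game, intersect best replies.
R's best replies: W→M; X→B; Y→M; Z→B.
Column's best replies: T→X; M→X; B→Z.
The unique mutual best reply is (B, Z), giving (14, 14).
Sequential outcome (B, Z) coincides with the Nash profile (B, Z).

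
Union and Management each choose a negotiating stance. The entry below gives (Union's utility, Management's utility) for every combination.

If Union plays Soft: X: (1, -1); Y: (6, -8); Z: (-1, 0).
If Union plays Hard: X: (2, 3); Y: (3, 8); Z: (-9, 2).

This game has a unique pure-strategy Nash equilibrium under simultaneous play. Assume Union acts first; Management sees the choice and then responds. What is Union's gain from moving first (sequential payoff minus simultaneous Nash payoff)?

4

Solve by backward induction (Union leads).
- Soft: BR = Z, leader payoff -1.
- Hard: BR = Y, leader payoff 3.
Union's induced payoffs are -1, 3, so Union commits to Hard. Subgame-perfect outcome: (Hard, Y) with payoffs (3, 8).
For the simultaneous game, intersect best replies.
Union's best replies: X→Hard; Y→Soft; Z→Soft.
Management's best replies: Soft→Z; Hard→Y.
Only (Soft, Z) has each player best-responding; Nash payoffs (-1, 0).
Union's commitment gain: 3 − -1 = 4.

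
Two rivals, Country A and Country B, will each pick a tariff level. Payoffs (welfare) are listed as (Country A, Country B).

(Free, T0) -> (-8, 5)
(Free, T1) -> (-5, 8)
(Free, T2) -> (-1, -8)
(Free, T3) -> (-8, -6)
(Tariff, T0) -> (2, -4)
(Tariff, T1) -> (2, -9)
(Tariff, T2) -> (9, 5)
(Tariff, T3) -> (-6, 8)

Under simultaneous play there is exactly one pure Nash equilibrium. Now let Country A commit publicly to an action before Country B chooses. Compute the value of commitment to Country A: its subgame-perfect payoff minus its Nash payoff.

1

Country B best-responds to each possible Country A move:
- Free: Country B compares 5, 8, -8, -6 and picks T1; Country A would get -5.
- Tariff: Country B compares -4, -9, 5, 8 and picks T3; Country A would get -6.
Country A's induced payoffs are -5, -6, so Country A commits to Free. Subgame-perfect outcome: (Free, T1) with payoffs (-5, 8).
Under simultaneous play:
Country A's best replies: T0→Tariff; T1→Tariff; T2→Tariff; T3→Tariff.
Country B's best replies: Free→T1; Tariff→T3.
The unique mutual best reply is (Tariff, T3), giving (-6, 8).
Country A's commitment gain: -5 − -6 = 1.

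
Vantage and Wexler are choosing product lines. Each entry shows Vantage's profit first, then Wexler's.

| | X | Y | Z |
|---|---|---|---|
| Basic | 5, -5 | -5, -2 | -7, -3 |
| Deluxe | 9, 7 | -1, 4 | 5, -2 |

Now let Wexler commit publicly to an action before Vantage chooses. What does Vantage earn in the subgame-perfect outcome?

9

Solve by backward induction (Wexler leads).
- X: Vantage compares 5, 9 and picks Deluxe; Wexler would get 7.
- Y: Vantage compares -5, -1 and picks Deluxe; Wexler would get 4.
- Z: Vantage compares -7, 5 and picks Deluxe; Wexler would get -2.
Maximizing over 7, 4, -2, Wexler chooses X. Subgame-perfect outcome: (Deluxe, X) with payoffs (9, 7).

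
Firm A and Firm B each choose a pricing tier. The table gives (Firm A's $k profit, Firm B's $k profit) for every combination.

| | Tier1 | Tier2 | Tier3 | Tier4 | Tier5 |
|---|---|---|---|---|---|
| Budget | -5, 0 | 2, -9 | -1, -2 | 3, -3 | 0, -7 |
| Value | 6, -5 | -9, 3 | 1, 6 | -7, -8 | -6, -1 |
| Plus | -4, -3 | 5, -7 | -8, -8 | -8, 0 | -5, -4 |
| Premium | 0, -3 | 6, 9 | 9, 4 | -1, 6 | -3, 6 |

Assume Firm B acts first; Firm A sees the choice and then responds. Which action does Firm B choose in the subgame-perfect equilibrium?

Firm A best-responds to each possible Firm B move:
- Tier1 → Firm A plays Value (best of -5, 6, -4, 0); Firm B gets -5.
- Tier2 → Firm A plays Premium (best of 2, -9, 5, 6); Firm B gets 9.
- Tier3 → Firm A plays Premium (best of -1, 1, -8, 9); Firm B gets 4.
- Tier4 → Firm A plays Budget (best of 3, -7, -8, -1); Firm B gets -3.
- Tier5 → Firm A plays Budget (best of 0, -6, -5, -3); Firm B gets -7.
Firm B's induced payoffs are -5, 9, 4, -3, -7, so Firm B commits to Tier2. Subgame-perfect outcome: (Premium, Tier2) with payoffs (6, 9).

Tier2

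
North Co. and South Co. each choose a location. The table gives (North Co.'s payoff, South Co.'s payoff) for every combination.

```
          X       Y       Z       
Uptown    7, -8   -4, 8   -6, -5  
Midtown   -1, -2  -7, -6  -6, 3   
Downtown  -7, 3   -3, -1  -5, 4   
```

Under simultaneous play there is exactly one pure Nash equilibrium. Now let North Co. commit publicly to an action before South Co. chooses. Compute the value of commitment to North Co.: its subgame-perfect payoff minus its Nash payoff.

Backward induction with North Co. moving first.
- Uptown: South Co. compares -8, 8, -5 and picks Y; North Co. would get -4.
- Midtown: South Co. compares -2, -6, 3 and picks Z; North Co. would get -6.
- Downtown: South Co. compares 3, -1, 4 and picks Z; North Co. would get -5.
North Co.'s induced payoffs are -4, -6, -5, so North Co. commits to Uptown. Subgame-perfect outcome: (Uptown, Y) with payoffs (-4, 8).
For the simultaneous game, intersect best replies.
North Co.'s best replies: X→Uptown; Y→Downtown; Z→Downtown.
South Co.'s best replies: Uptown→Y; Midtown→Z; Downtown→Z.
Only (Downtown, Z) has each player best-responding; Nash payoffs (-5, 4).
North Co.'s commitment gain: -4 − -5 = 1.

1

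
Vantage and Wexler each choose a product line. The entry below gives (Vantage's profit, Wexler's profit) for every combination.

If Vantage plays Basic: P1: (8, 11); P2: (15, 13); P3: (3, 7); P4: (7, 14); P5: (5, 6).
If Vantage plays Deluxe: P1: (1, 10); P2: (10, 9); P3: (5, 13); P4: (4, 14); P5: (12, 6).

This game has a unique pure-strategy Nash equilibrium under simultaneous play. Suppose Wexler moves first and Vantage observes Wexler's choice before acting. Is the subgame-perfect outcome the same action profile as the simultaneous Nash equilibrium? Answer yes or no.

yes

Backward induction with Wexler moving first.
- P1: BR = Basic, leader payoff 11.
- P2: BR = Basic, leader payoff 13.
- P3: BR = Deluxe, leader payoff 13.
- P4: BR = Basic, leader payoff 14.
- P5: BR = Deluxe, leader payoff 6.
Maximizing over 11, 13, 13, 14, 6, Wexler chooses P4. Subgame-perfect outcome: (Basic, P4) with payoffs (7, 14).
For the simultaneous game, intersect best replies.
Vantage's best replies: P1→Basic; P2→Basic; P3→Deluxe; P4→Basic; P5→Deluxe.
Wexler's best replies: Basic→P4; Deluxe→P4.
Only (Basic, P4) has each player best-responding; Nash payoffs (7, 14).
Sequential outcome (Basic, P4) coincides with the Nash profile (Basic, P4).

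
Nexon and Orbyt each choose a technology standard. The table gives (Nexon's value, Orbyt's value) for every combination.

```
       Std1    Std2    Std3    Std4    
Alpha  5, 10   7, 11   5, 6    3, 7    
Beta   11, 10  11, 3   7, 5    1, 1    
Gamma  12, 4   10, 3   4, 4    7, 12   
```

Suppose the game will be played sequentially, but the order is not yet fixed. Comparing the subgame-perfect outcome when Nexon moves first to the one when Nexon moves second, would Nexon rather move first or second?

first

If Nexon leads: Orbyt's best replies are Alpha→Std2, Beta→Std1, Gamma→Std4; Nexon's induced payoffs 7, 11, 7; outcome (Beta, Std1), payoffs (11, 10).
If Orbyt leads: Nexon's best replies are Std1→Gamma, Std2→Beta, Std3→Beta, Std4→Gamma; Orbyt's induced payoffs 4, 3, 5, 12; outcome (Gamma, Std4), payoffs (7, 12).
Nexon gets 11 moving first and 7 moving second, so Nexon prefers to move first.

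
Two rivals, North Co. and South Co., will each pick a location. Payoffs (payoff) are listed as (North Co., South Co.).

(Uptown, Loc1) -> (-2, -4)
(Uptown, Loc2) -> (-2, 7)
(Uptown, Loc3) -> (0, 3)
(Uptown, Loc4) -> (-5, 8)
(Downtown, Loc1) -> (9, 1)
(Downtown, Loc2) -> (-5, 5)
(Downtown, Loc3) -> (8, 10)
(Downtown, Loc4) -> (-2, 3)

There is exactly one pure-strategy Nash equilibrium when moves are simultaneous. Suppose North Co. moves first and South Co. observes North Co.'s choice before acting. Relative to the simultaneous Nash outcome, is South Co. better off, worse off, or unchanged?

Work backward from South Co.'s decision.
- Uptown: South Co. compares -4, 7, 3, 8 and picks Loc4; North Co. would get -5.
- Downtown: South Co. compares 1, 5, 10, 3 and picks Loc3; North Co. would get 8.
Among -5, 8, the best is 8 at Downtown. Subgame-perfect outcome: (Downtown, Loc3) with payoffs (8, 10).
Under simultaneous play:
North Co.'s best replies: Loc1→Downtown; Loc2→Uptown; Loc3→Downtown; Loc4→Downtown.
South Co.'s best replies: Uptown→Loc4; Downtown→Loc3.
The unique mutual best reply is (Downtown, Loc3), giving (8, 10).
South Co. earns 10 sequentially versus 10 at the Nash outcome: unchanged.

unchanged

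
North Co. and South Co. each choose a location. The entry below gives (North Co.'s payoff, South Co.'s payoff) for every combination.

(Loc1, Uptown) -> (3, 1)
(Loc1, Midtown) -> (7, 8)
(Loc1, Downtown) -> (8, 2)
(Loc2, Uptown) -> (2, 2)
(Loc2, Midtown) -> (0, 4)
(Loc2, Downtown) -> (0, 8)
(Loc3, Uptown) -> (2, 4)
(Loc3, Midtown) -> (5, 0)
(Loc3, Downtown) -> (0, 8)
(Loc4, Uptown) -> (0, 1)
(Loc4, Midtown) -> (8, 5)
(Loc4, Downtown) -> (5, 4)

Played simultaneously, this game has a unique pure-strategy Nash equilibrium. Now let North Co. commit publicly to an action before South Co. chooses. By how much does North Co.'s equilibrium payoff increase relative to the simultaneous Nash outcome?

0

Backward induction with North Co. moving first.
- Loc1: South Co. compares 1, 8, 2 and picks Midtown; North Co. would get 7.
- Loc2: South Co. compares 2, 4, 8 and picks Downtown; North Co. would get 0.
- Loc3: South Co. compares 4, 0, 8 and picks Downtown; North Co. would get 0.
- Loc4: South Co. compares 1, 5, 4 and picks Midtown; North Co. would get 8.
North Co.'s induced payoffs are 7, 0, 0, 8, so North Co. commits to Loc4. Subgame-perfect outcome: (Loc4, Midtown) with payoffs (8, 5).
For the simultaneous game, intersect best replies.
North Co.'s best replies: Uptown→Loc1; Midtown→Loc4; Downtown→Loc1.
South Co.'s best replies: Loc1→Midtown; Loc2→Downtown; Loc3→Downtown; Loc4→Midtown.
Only (Loc4, Midtown) has each player best-responding; Nash payoffs (8, 5).
North Co.'s commitment gain: 8 − 8 = 0.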